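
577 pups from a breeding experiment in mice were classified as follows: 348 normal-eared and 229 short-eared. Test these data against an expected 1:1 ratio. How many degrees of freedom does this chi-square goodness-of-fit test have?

A goodness-of-fit test with 2 phenotype classes has df = 2 − 1 = 1.

1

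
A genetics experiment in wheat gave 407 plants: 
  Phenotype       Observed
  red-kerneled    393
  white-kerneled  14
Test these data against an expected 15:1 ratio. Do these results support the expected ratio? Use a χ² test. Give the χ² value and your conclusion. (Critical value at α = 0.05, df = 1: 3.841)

Expected counts for N = 407 under a 15:1 ratio (total parts = 16):
  red-kerneled: 407 × 15/16 = 381.5625
  white-kerneled: 407 × 1/16 = 25.4375
χ² = Σ (O − E)² / E
  red-kerneled: (393 − 381.5625)² / 381.5625 = 0.3428
  white-kerneled: (14 − 25.4375)² / 25.4375 = 5.1427
χ² = 0.3428 + 5.1427 = 5.4855 ≈ 5.486
Degrees of freedom = 2 − 1 = 1; critical value at α = 0.05 is 3.841.
Since 5.486 > 3.841, we reject the null hypothesis — the data do not fit the 15:1 ratio.

5.486; not consistent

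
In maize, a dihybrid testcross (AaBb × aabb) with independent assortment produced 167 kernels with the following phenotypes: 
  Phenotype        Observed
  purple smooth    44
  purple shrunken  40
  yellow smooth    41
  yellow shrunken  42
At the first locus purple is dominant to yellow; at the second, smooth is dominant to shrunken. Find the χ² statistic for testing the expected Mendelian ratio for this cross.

0.210

A dihybrid testcross with independent assortment gives a 1:1:1:1 ratio.
Total ratio parts = 4. Expected numbers out of 167:
  purple smooth: 167 × 1/4 = 41.75
  purple shrunken: 167 × 1/4 = 41.75
  yellow smooth: 167 × 1/4 = 41.75
  yellow shrunken: 167 × 1/4 = 41.75
χ² = Σ (O − E)² / E
  purple smooth: (44 − 41.75)² / 41.75 = 0.1213
  purple shrunken: (40 − 41.75)² / 41.75 = 0.0734
  yellow smooth: (41 − 41.75)² / 41.75 = 0.0135
  yellow shrunken: (42 − 41.75)² / 41.75 = 0.0015
χ² = 0.1213 + 0.0734 + 0.0135 + 0.0015 = 0.2097 ≈ 0.210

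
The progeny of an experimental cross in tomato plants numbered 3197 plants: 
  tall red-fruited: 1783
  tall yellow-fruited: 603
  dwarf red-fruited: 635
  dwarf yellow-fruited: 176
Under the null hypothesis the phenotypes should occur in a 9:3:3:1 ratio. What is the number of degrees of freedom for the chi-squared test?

3

A goodness-of-fit test with 4 phenotype classes has df = 4 − 1 = 3.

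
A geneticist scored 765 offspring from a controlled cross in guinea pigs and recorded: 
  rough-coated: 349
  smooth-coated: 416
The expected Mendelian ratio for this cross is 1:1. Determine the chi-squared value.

Total ratio parts = 2. Expected numbers out of 765:
  rough-coated: 765 × 1/2 = 382.5
  smooth-coated: 765 × 1/2 = 382.5
χ² = Σ (O − E)² / E
  rough-coated: (349 − 382.5)² / 382.5 = 2.9340
  smooth-coated: (416 − 382.5)² / 382.5 = 2.9340
χ² = 2.9340 + 2.9340 = 5.868

5.868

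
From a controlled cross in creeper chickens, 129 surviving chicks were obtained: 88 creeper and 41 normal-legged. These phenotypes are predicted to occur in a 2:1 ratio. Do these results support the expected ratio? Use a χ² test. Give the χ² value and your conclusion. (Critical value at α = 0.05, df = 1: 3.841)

Expected counts for N = 129 under a 2:1 ratio (total parts = 3):
  creeper: 129 × 2/3 = 86
  normal-legged: 129 × 1/3 = 43
χ² = Σ (O − E)² / E
  creeper: (88 − 86)² / 86 = 0.0465
  normal-legged: (41 − 43)² / 43 = 0.0930
χ² = 0.0465 + 0.0930 = 0.1395 ≈ 0.140
Degrees of freedom = 2 − 1 = 1; critical value at α = 0.05 is 3.841.
Since 0.140 < 3.841, we fail to reject the null hypothesis — the data are consistent with the 2:1 ratio.

0.140; consistent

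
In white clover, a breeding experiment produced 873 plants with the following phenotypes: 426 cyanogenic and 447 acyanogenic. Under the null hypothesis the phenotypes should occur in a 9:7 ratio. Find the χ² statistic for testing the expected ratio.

The 9:7 ratio has 16 parts, so with N = 873 the expected counts are:
  cyanogenic: 873 × 9/16 = 491.0625
  acyanogenic: 873 × 7/16 = 381.9375
χ² = Σ (O − E)² / E
  cyanogenic: (426 − 491.0625)² / 491.0625 = 8.6203
  acyanogenic: (447 − 381.9375)² / 381.9375 = 11.0833
χ² = 8.6203 + 11.0833 = 19.7036 ≈ 19.704

19.704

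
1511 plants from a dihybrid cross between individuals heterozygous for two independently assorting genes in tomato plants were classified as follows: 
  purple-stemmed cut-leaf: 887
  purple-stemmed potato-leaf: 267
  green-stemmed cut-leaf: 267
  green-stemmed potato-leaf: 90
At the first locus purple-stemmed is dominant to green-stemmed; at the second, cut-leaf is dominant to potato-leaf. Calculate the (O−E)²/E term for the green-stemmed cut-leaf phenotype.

A dihybrid F₂ with independent assortment and complete dominance at both loci gives a 9:3:3:1 phenotypic ratio.
Under the 9:3:3:1 hypothesis (Σ ratio = 16, N = 1511):
  purple-stemmed cut-leaf: 1511 × 9/16 = 849.9375
  purple-stemmed potato-leaf: 1511 × 3/16 = 283.3125
  green-stemmed cut-leaf: 1511 × 3/16 = 283.3125
  green-stemmed potato-leaf: 1511 × 1/16 = 94.4375
Contribution of green-stemmed cut-leaf: (267 − 283.3125)² / 283.3125 = 0.9392

0.939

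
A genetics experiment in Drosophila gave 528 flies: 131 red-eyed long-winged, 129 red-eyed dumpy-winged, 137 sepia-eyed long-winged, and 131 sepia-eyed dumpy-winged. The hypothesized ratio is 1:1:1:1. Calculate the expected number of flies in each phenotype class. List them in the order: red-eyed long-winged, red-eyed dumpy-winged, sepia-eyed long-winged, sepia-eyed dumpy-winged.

132, 132, 132, 132

Total ratio parts = 4. Expected numbers out of 528:
  red-eyed long-winged: 528 × 1/4 = 132
  red-eyed dumpy-winged: 528 × 1/4 = 132
  sepia-eyed long-winged: 528 × 1/4 = 132
  sepia-eyed dumpy-winged: 528 × 1/4 = 132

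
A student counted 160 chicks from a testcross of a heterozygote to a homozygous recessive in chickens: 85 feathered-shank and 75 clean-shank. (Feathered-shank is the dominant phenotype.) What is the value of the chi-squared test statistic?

0.625

A testcross of a heterozygote (Aa × aa) gives a 1:1 phenotypic ratio.
Under the 1:1 hypothesis (Σ ratio = 2, N = 160):
  feathered-shank: 160 × 1/2 = 80
  clean-shank: 160 × 1/2 = 80
χ² = Σ (O − E)² / E
  feathered-shank: (85 − 80)² / 80 = 0.3125
  clean-shank: (75 − 80)² / 80 = 0.3125
χ² = 0.3125 + 0.3125 = 0.625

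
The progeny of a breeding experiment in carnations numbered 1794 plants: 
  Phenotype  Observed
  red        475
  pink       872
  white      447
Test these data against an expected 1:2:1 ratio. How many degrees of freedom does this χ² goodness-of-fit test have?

A goodness-of-fit test with 3 phenotype classes has df = 3 − 1 = 2.

2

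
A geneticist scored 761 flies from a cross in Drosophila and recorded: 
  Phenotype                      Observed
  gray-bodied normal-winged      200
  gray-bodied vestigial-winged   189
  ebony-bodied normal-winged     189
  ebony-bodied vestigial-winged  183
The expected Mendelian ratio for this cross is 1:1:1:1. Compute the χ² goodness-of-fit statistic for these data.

0.792

The 1:1:1:1 ratio has 4 parts, so with N = 761 the expected counts are:
  gray-bodied normal-winged: 761 × 1/4 = 190.25
  gray-bodied vestigial-winged: 761 × 1/4 = 190.25
  ebony-bodied normal-winged: 761 × 1/4 = 190.25
  ebony-bodied vestigial-winged: 761 × 1/4 = 190.25
χ² = Σ (O − E)² / E
  gray-bodied normal-winged: (200 − 190.25)² / 190.25 = 0.4997
  gray-bodied vestigial-winged: (189 − 190.25)² / 190.25 = 0.0082
  ebony-bodied normal-winged: (189 − 190.25)² / 190.25 = 0.0082
  ebony-bodied vestigial-winged: (183 − 190.25)² / 190.25 = 0.2763
χ² = 0.4997 + 0.0082 + 0.0082 + 0.2763 = 0.7924 ≈ 0.792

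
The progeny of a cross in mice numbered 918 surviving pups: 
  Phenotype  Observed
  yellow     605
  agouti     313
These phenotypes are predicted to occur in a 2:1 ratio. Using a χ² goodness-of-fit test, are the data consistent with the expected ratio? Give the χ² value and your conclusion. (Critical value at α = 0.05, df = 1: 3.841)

0.240; consistent

Total ratio parts = 3. Expected numbers out of 918:
  yellow: 918 × 2/3 = 612
  agouti: 918 × 1/3 = 306
χ² = Σ (O − E)² / E
  yellow: (605 − 612)² / 612 = 0.0801
  agouti: (313 − 306)² / 306 = 0.1601
χ² = 0.0801 + 0.1601 = 0.2402 ≈ 0.240
Degrees of freedom = 2 − 1 = 1; critical value at α = 0.05 is 3.841.
Since 0.240 < 3.841, we fail to reject the null hypothesis — the data are consistent with the 2:1 ratio.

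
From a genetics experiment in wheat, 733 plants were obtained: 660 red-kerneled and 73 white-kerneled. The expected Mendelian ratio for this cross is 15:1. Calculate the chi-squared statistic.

17.210

Under the 15:1 hypothesis (Σ ratio = 16, N = 733):
  red-kerneled: 733 × 15/16 = 687.1875
  white-kerneled: 733 × 1/16 = 45.8125
χ² = Σ (O − E)² / E
  red-kerneled: (660 − 687.1875)² / 687.1875 = 1.0756
  white-kerneled: (73 − 45.8125)² / 45.8125 = 16.1345
χ² = 1.0756 + 16.1345 = 17.2101 ≈ 17.210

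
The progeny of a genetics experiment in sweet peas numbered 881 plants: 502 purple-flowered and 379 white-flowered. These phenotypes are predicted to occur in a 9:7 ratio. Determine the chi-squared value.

The 9:7 ratio has 16 parts, so with N = 881 the expected counts are:
  purple-flowered: 881 × 9/16 = 495.5625
  white-flowered: 881 × 7/16 = 385.4375
χ² = Σ (O − E)² / E
  purple-flowered: (502 − 495.5625)² / 495.5625 = 0.0836
  white-flowered: (379 − 385.4375)² / 385.4375 = 0.1075
χ² = 0.0836 + 0.1075 = 0.1911 ≈ 0.191

0.191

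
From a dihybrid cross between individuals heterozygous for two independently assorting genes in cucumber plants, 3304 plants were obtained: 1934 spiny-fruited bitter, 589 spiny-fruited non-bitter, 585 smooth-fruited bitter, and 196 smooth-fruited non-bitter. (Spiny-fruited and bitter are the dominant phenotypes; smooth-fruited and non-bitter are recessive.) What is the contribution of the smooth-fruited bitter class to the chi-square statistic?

A dihybrid F₂ with independent assortment and complete dominance at both loci gives a 9:3:3:1 phenotypic ratio.
Under the 9:3:3:1 hypothesis (Σ ratio = 16, N = 3304):
  spiny-fruited bitter: 3304 × 9/16 = 1858.5
  spiny-fruited non-bitter: 3304 × 3/16 = 619.5
  smooth-fruited bitter: 3304 × 3/16 = 619.5
  smooth-fruited non-bitter: 3304 × 1/16 = 206.5
Contribution of smooth-fruited bitter: (585 − 619.5)² / 619.5 = 1.9213

1.921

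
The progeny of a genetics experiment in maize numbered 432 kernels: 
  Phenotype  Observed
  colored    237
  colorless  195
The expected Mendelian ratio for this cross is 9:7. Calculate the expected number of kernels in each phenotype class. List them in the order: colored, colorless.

243, 189

The 9:7 ratio has 16 parts, so with N = 432 the expected counts are:
  colored: 432 × 9/16 = 243
  colorless: 432 × 7/16 = 189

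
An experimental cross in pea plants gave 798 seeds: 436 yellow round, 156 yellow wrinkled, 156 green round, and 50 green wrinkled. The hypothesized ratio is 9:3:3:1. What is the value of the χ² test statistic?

0.913

Total ratio parts = 16. Expected numbers out of 798:
  yellow round: 798 × 9/16 = 448.875
  yellow wrinkled: 798 × 3/16 = 149.625
  green round: 798 × 3/16 = 149.625
  green wrinkled: 798 × 1/16 = 49.875
χ² = Σ (O − E)² / E
  yellow round: (436 − 448.875)² / 448.875 = 0.3693
  yellow wrinkled: (156 − 149.625)² / 149.625 = 0.2716
  green round: (156 − 149.625)² / 149.625 = 0.2716
  green wrinkled: (50 − 49.875)² / 49.875 = 0.0003
χ² = 0.3693 + 0.2716 + 0.2716 + 0.0003 = 0.9128 ≈ 0.913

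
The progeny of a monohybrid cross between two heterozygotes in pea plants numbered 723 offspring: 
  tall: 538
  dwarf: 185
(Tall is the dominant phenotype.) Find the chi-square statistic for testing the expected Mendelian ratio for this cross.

0.133

For a monohybrid cross between heterozygotes with complete dominance, the expected phenotypic ratio is 3:1.
Under the 3:1 hypothesis (Σ ratio = 4, N = 723):
  tall: 723 × 3/4 = 542.25
  dwarf: 723 × 1/4 = 180.75
χ² = Σ (O − E)² / E
  tall: (538 − 542.25)² / 542.25 = 0.0333
  dwarf: (185 − 180.75)² / 180.75 = 0.0999
χ² = 0.0333 + 0.0999 = 0.1332 ≈ 0.133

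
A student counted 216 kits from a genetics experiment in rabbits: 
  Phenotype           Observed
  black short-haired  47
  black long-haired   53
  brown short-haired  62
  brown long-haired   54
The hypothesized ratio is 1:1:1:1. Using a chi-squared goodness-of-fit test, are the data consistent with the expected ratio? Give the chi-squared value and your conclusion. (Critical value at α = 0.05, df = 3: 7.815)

Expected counts for N = 216 under a 1:1:1:1 ratio (total parts = 4):
  black short-haired: 216 × 1/4 = 54
  black long-haired: 216 × 1/4 = 54
  brown short-haired: 216 × 1/4 = 54
  brown long-haired: 216 × 1/4 = 54
χ² = Σ (O − E)² / E
  black short-haired: (47 − 54)² / 54 = 0.9074
  black long-haired: (53 − 54)² / 54 = 0.0185
  brown short-haired: (62 − 54)² / 54 = 1.1852
  brown long-haired: (54 − 54)² / 54 = 0.0000
χ² = 0.9074 + 0.0185 + 1.1852 + 0.0000 = 2.1111 ≈ 2.111
Degrees of freedom = 4 − 1 = 3; critical value at α = 0.05 is 7.815.
Since 2.111 < 7.815, we fail to reject the null hypothesis — the data are consistent with the 1:1:1:1 ratio.

2.111; consistent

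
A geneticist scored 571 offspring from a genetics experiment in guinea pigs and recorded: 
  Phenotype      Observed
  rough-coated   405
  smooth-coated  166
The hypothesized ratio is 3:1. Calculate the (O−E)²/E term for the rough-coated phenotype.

1.262

The 3:1 ratio has 4 parts, so with N = 571 the expected counts are:
  rough-coated: 571 × 3/4 = 428.25
  smooth-coated: 571 × 1/4 = 142.75
Contribution of rough-coated: (405 − 428.25)² / 428.25 = 1.2623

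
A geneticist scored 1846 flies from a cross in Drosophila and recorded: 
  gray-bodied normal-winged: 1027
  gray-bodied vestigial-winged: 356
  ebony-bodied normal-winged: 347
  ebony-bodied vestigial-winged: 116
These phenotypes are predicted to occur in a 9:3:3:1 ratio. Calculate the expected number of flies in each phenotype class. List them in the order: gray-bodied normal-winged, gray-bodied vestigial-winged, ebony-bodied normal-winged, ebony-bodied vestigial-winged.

1038.375, 346.125, 346.125, 115.375

Expected counts for N = 1846 under a 9:3:3:1 ratio (total parts = 16):
  gray-bodied normal-winged: 1846 × 9/16 = 1038.375
  gray-bodied vestigial-winged: 1846 × 3/16 = 346.125
  ebony-bodied normal-winged: 1846 × 3/16 = 346.125
  ebony-bodied vestigial-winged: 1846 × 1/16 = 115.375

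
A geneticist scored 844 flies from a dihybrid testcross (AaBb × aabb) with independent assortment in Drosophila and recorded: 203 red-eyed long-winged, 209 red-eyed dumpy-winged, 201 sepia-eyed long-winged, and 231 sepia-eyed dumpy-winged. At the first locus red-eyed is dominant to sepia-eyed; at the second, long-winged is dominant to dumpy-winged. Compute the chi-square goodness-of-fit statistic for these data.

2.692

A dihybrid testcross with independent assortment gives a 1:1:1:1 ratio.
The 1:1:1:1 ratio has 4 parts, so with N = 844 the expected counts are:
  red-eyed long-winged: 844 × 1/4 = 211
  red-eyed dumpy-winged: 844 × 1/4 = 211
  sepia-eyed long-winged: 844 × 1/4 = 211
  sepia-eyed dumpy-winged: 844 × 1/4 = 211
χ² = Σ (O − E)² / E
  red-eyed long-winged: (203 − 211)² / 211 = 0.3033
  red-eyed dumpy-winged: (209 − 211)² / 211 = 0.0190
  sepia-eyed long-winged: (201 − 211)² / 211 = 0.4739
  sepia-eyed dumpy-winged: (231 − 211)² / 211 = 1.8957
χ² = 0.3033 + 0.0190 + 0.4739 + 1.8957 = 2.6919 ≈ 2.692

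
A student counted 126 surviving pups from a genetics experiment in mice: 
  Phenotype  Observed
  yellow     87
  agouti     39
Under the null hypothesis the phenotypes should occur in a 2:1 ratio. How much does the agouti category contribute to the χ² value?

The 2:1 ratio has 3 parts, so with N = 126 the expected counts are:
  yellow: 126 × 2/3 = 84
  agouti: 126 × 1/3 = 42
Contribution of agouti: (39 − 42)² / 42 = 0.2143

0.214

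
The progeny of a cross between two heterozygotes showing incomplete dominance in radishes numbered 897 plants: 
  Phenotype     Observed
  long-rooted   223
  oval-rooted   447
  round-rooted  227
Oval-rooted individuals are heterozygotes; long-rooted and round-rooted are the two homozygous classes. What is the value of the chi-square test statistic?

With incomplete dominance, a heterozygote × heterozygote cross gives a 1:2:1 phenotypic ratio.
Expected counts for N = 897 under a 1:2:1 ratio (total parts = 4):
  long-rooted: 897 × 1/4 = 224.25
  oval-rooted: 897 × 2/4 = 448.5
  round-rooted: 897 × 1/4 = 224.25
χ² = Σ (O − E)² / E
  long-rooted: (223 − 224.25)² / 224.25 = 0.0070
  oval-rooted: (447 − 448.5)² / 448.5 = 0.0050
  round-rooted: (227 − 224.25)² / 224.25 = 0.0337
χ² = 0.0070 + 0.0050 + 0.0337 = 0.0457 ≈ 0.046

0.046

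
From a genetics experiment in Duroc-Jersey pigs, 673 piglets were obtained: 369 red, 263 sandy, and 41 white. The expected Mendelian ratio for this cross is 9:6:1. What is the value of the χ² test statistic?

0.716

Under the 9:6:1 hypothesis (Σ ratio = 16, N = 673):
  red: 673 × 9/16 = 378.5625
  sandy: 673 × 6/16 = 252.375
  white: 673 × 1/16 = 42.0625
χ² = Σ (O − E)² / E
  red: (369 − 378.5625)² / 378.5625 = 0.2415
  sandy: (263 − 252.375)² / 252.375 = 0.4473
  white: (41 − 42.0625)² / 42.0625 = 0.0268
χ² = 0.2415 + 0.4473 + 0.0268 = 0.7156 ≈ 0.716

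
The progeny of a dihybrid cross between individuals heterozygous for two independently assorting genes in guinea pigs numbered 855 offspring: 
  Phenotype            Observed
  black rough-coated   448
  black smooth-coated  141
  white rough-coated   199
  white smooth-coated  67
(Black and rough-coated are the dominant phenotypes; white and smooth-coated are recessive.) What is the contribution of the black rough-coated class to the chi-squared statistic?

2.256

A dihybrid F₂ with independent assortment and complete dominance at both loci gives a 9:3:3:1 phenotypic ratio.
Expected counts for N = 855 under a 9:3:3:1 ratio (total parts = 16):
  black rough-coated: 855 × 9/16 = 480.9375
  black smooth-coated: 855 × 3/16 = 160.3125
  white rough-coated: 855 × 3/16 = 160.3125
  white smooth-coated: 855 × 1/16 = 53.4375
Contribution of black rough-coated: (448 − 480.9375)² / 480.9375 = 2.2558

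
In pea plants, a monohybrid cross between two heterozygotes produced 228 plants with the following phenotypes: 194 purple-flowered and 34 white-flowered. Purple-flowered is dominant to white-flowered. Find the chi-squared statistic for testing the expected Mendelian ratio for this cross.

For a monohybrid cross between heterozygotes with complete dominance, the expected phenotypic ratio is 3:1.
Expected counts for N = 228 under a 3:1 ratio (total parts = 4):
  purple-flowered: 228 × 3/4 = 171
  white-flowered: 228 × 1/4 = 57
χ² = Σ (O − E)² / E
  purple-flowered: (194 − 171)² / 171 = 3.0936
  white-flowered: (34 − 57)² / 57 = 9.2807
χ² = 3.0936 + 9.2807 = 12.3743 ≈ 12.374

12.374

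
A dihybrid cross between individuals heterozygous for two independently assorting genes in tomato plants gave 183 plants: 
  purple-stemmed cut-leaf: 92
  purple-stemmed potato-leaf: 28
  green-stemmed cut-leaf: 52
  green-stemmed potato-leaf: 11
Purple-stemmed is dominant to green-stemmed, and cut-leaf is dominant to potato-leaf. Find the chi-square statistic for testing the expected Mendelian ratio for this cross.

A dihybrid F₂ with independent assortment and complete dominance at both loci gives a 9:3:3:1 phenotypic ratio.
Under the 9:3:3:1 hypothesis (Σ ratio = 16, N = 183):
  purple-stemmed cut-leaf: 183 × 9/16 = 102.9375
  purple-stemmed potato-leaf: 183 × 3/16 = 34.3125
  green-stemmed cut-leaf: 183 × 3/16 = 34.3125
  green-stemmed potato-leaf: 183 × 1/16 = 11.4375
χ² = Σ (O − E)² / E
  purple-stemmed cut-leaf: (92 − 102.9375)² / 102.9375 = 1.1622
  purple-stemmed potato-leaf: (28 − 34.3125)² / 34.3125 = 1.1613
  green-stemmed cut-leaf: (52 − 34.3125)² / 34.3125 = 9.1176
  green-stemmed potato-leaf: (11 − 11.4375)² / 11.4375 = 0.0167
χ² = 1.1622 + 1.1613 + 9.1176 + 0.0167 = 11.4578 ≈ 11.458

11.458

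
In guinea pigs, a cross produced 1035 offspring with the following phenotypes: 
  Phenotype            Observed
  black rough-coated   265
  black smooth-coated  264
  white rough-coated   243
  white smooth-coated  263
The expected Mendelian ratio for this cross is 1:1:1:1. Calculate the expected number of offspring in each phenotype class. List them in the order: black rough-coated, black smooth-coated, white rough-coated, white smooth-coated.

258.75, 258.75, 258.75, 258.75

The 1:1:1:1 ratio has 4 parts, so with N = 1035 the expected counts are:
  black rough-coated: 1035 × 1/4 = 258.75
  black smooth-coated: 1035 × 1/4 = 258.75
  white rough-coated: 1035 × 1/4 = 258.75
  white smooth-coated: 1035 × 1/4 = 258.75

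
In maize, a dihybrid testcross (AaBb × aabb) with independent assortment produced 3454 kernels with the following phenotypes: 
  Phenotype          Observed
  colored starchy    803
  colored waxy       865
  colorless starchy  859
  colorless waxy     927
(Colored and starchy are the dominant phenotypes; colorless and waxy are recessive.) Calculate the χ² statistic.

A dihybrid testcross with independent assortment gives a 1:1:1:1 ratio.
The 1:1:1:1 ratio has 4 parts, so with N = 3454 the expected counts are:
  colored starchy: 3454 × 1/4 = 863.5
  colored waxy: 3454 × 1/4 = 863.5
  colorless starchy: 3454 × 1/4 = 863.5
  colorless waxy: 3454 × 1/4 = 863.5
χ² = Σ (O − E)² / E
  colored starchy: (803 − 863.5)² / 863.5 = 4.2389
  colored waxy: (865 − 863.5)² / 863.5 = 0.0026
  colorless starchy: (859 − 863.5)² / 863.5 = 0.0235
  colorless waxy: (927 − 863.5)² / 863.5 = 4.6697
χ² = 4.2389 + 0.0026 + 0.0235 + 4.6697 = 8.9347 ≈ 8.935

8.935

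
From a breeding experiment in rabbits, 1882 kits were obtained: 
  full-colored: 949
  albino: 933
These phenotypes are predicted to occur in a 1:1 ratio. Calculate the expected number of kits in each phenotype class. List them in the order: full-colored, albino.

Under the 1:1 hypothesis (Σ ratio = 2, N = 1882):
  full-colored: 1882 × 1/2 = 941
  albino: 1882 × 1/2 = 941

941, 941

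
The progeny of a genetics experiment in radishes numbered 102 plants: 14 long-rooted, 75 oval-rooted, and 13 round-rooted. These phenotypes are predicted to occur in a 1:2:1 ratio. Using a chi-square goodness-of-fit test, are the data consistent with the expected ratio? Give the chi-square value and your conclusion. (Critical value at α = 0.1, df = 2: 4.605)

Expected counts for N = 102 under a 1:2:1 ratio (total parts = 4):
  long-rooted: 102 × 1/4 = 25.5
  oval-rooted: 102 × 2/4 = 51
  round-rooted: 102 × 1/4 = 25.5
χ² = Σ (O − E)² / E
  long-rooted: (14 − 25.5)² / 25.5 = 5.1863
  oval-rooted: (75 − 51)² / 51 = 11.2941
  round-rooted: (13 − 25.5)² / 25.5 = 6.1275
χ² = 5.1863 + 11.2941 + 6.1275 = 22.6079 ≈ 22.608
Degrees of freedom = 3 − 1 = 2; critical value at α = 0.1 is 4.605.
Since 22.608 > 4.605, we reject the null hypothesis — the data do not fit the 1:2:1 ratio.

22.608; not consistent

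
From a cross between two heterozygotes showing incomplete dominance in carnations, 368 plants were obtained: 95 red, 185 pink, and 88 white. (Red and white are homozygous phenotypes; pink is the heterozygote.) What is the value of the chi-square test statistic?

With incomplete dominance, a heterozygote × heterozygote cross gives a 1:2:1 phenotypic ratio.
Total ratio parts = 4. Expected numbers out of 368:
  red: 368 × 1/4 = 92
  pink: 368 × 2/4 = 184
  white: 368 × 1/4 = 92
χ² = Σ (O − E)² / E
  red: (95 − 92)² / 92 = 0.0978
  pink: (185 − 184)² / 184 = 0.0054
  white: (88 − 92)² / 92 = 0.1739
χ² = 0.0978 + 0.0054 + 0.1739 = 0.2771 ≈ 0.277

0.277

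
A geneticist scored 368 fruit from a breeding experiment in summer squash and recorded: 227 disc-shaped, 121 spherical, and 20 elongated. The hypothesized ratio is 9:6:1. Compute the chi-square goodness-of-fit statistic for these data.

Under the 9:6:1 hypothesis (Σ ratio = 16, N = 368):
  disc-shaped: 368 × 9/16 = 207
  spherical: 368 × 6/16 = 138
  elongated: 368 × 1/16 = 23
χ² = Σ (O − E)² / E
  disc-shaped: (227 − 207)² / 207 = 1.9324
  spherical: (121 − 138)² / 138 = 2.0942
  elongated: (20 − 23)² / 23 = 0.3913
χ² = 1.9324 + 2.0942 + 0.3913 = 4.4179 ≈ 4.418

4.418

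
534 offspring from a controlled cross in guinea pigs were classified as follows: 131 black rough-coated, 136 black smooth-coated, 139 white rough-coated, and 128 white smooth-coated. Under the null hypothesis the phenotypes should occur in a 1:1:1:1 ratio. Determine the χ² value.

0.547

Total ratio parts = 4. Expected numbers out of 534:
  black rough-coated: 534 × 1/4 = 133.5
  black smooth-coated: 534 × 1/4 = 133.5
  white rough-coated: 534 × 1/4 = 133.5
  white smooth-coated: 534 × 1/4 = 133.5
χ² = Σ (O − E)² / E
  black rough-coated: (131 − 133.5)² / 133.5 = 0.0468
  black smooth-coated: (136 − 133.5)² / 133.5 = 0.0468
  white rough-coated: (139 − 133.5)² / 133.5 = 0.2266
  white smooth-coated: (128 − 133.5)² / 133.5 = 0.2266
χ² = 0.0468 + 0.0468 + 0.2266 + 0.2266 = 0.5468 ≈ 0.547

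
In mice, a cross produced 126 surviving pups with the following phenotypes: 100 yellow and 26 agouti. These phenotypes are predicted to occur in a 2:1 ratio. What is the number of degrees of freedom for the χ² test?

1

A goodness-of-fit test with 2 phenotype classes has df = 2 − 1 = 1.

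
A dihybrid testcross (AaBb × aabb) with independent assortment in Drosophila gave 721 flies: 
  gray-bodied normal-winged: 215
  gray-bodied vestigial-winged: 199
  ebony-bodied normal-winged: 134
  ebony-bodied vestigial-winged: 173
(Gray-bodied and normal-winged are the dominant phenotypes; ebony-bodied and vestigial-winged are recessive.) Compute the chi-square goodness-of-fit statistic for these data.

A dihybrid testcross with independent assortment gives a 1:1:1:1 ratio.
Expected counts for N = 721 under a 1:1:1:1 ratio (total parts = 4):
  gray-bodied normal-winged: 721 × 1/4 = 180.25
  gray-bodied vestigial-winged: 721 × 1/4 = 180.25
  ebony-bodied normal-winged: 721 × 1/4 = 180.25
  ebony-bodied vestigial-winged: 721 × 1/4 = 180.25
χ² = Σ (O − E)² / E
  gray-bodied normal-winged: (215 − 180.25)² / 180.25 = 6.6994
  gray-bodied vestigial-winged: (199 − 180.25)² / 180.25 = 1.9504
  ebony-bodied normal-winged: (134 − 180.25)² / 180.25 = 11.8672
  ebony-bodied vestigial-winged: (173 − 180.25)² / 180.25 = 0.2916
χ² = 6.6994 + 1.9504 + 11.8672 + 0.2916 = 20.8086 ≈ 20.809

20.809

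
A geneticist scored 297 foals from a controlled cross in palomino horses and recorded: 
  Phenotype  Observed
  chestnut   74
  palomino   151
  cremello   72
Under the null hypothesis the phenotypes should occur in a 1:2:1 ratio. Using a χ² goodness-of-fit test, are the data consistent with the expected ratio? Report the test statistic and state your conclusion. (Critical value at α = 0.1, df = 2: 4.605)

0.111; consistent

Total ratio parts = 4. Expected numbers out of 297:
  chestnut: 297 × 1/4 = 74.25
  palomino: 297 × 2/4 = 148.5
  cremello: 297 × 1/4 = 74.25
χ² = Σ (O − E)² / E
  chestnut: (74 − 74.25)² / 74.25 = 0.0008
  palomino: (151 − 148.5)² / 148.5 = 0.0421
  cremello: (72 − 74.25)² / 74.25 = 0.0682
χ² = 0.0008 + 0.0421 + 0.0682 = 0.1111 ≈ 0.111
Degrees of freedom = 3 − 1 = 2; critical value at α = 0.1 is 4.605.
Since 0.111 < 4.605, we fail to reject the null hypothesis — the data are consistent with the 1:2:1 ratio.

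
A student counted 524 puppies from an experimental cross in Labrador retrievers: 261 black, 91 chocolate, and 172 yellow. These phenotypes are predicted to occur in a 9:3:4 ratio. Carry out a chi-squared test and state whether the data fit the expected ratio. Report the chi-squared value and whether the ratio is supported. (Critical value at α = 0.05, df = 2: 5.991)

17.232; not consistent

Under the 9:3:4 hypothesis (Σ ratio = 16, N = 524):
  black: 524 × 9/16 = 294.75
  chocolate: 524 × 3/16 = 98.25
  yellow: 524 × 4/16 = 131
χ² = Σ (O − E)² / E
  black: (261 − 294.75)² / 294.75 = 3.8645
  chocolate: (91 − 98.25)² / 98.25 = 0.5350
  yellow: (172 − 131)² / 131 = 12.8321
χ² = 3.8645 + 0.5350 + 12.8321 = 17.2316 ≈ 17.232
Degrees of freedom = 3 − 1 = 2; critical value at α = 0.05 is 5.991.
Since 17.232 > 5.991, we reject the null hypothesis — the data do not fit the 9:3:4 ratio.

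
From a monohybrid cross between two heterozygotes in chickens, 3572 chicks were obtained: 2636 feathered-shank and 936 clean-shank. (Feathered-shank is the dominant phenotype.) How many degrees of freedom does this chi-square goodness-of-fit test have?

1

For a monohybrid cross between heterozygotes with complete dominance, the expected phenotypic ratio is 3:1.
A goodness-of-fit test with 2 phenotype classes has df = 2 − 1 = 1.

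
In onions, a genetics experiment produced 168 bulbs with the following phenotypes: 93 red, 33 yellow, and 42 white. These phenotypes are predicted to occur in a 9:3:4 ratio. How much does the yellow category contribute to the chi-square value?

0.071

The 9:3:4 ratio has 16 parts, so with N = 168 the expected counts are:
  red: 168 × 9/16 = 94.5
  yellow: 168 × 3/16 = 31.5
  white: 168 × 4/16 = 42
Contribution of yellow: (33 − 31.5)² / 31.5 = 0.0714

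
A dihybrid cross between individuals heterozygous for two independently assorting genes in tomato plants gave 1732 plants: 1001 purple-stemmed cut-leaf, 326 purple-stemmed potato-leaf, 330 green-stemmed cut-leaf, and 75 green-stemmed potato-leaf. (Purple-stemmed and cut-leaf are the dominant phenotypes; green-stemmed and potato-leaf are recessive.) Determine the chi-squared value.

11.037

A dihybrid F₂ with independent assortment and complete dominance at both loci gives a 9:3:3:1 phenotypic ratio.
The 9:3:3:1 ratio has 16 parts, so with N = 1732 the expected counts are:
  purple-stemmed cut-leaf: 1732 × 9/16 = 974.25
  purple-stemmed potato-leaf: 1732 × 3/16 = 324.75
  green-stemmed cut-leaf: 1732 × 3/16 = 324.75
  green-stemmed potato-leaf: 1732 × 1/16 = 108.25
χ² = Σ (O − E)² / E
  purple-stemmed cut-leaf: (1001 − 974.25)² / 974.25 = 0.7345
  purple-stemmed potato-leaf: (326 − 324.75)² / 324.75 = 0.0048
  green-stemmed cut-leaf: (330 − 324.75)² / 324.75 = 0.0849
  green-stemmed potato-leaf: (75 − 108.25)² / 108.25 = 10.2130
χ² = 0.7345 + 0.0048 + 0.0849 + 10.2130 = 11.0372 ≈ 11.037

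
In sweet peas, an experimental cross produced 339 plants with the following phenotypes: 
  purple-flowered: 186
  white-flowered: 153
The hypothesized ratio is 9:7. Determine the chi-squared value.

The 9:7 ratio has 16 parts, so with N = 339 the expected counts are:
  purple-flowered: 339 × 9/16 = 190.6875
  white-flowered: 339 × 7/16 = 148.3125
χ² = Σ (O − E)² / E
  purple-flowered: (186 − 190.6875)² / 190.6875 = 0.1152
  white-flowered: (153 − 148.3125)² / 148.3125 = 0.1482
χ² = 0.1152 + 0.1482 = 0.2634 ≈ 0.263

0.263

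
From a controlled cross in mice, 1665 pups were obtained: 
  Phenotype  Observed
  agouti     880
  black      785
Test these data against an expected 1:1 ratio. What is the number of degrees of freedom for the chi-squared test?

A goodness-of-fit test with 2 phenotype classes has df = 2 − 1 = 1.

1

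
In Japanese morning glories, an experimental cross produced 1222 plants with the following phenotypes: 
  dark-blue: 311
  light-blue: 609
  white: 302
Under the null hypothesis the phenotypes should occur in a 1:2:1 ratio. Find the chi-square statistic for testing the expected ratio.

0.146

Total ratio parts = 4. Expected numbers out of 1222:
  dark-blue: 1222 × 1/4 = 305.5
  light-blue: 1222 × 2/4 = 611
  white: 1222 × 1/4 = 305.5
χ² = Σ (O − E)² / E
  dark-blue: (311 − 305.5)² / 305.5 = 0.0990
  light-blue: (609 − 611)² / 611 = 0.0065
  white: (302 − 305.5)² / 305.5 = 0.0401
χ² = 0.0990 + 0.0065 + 0.0401 = 0.1456 ≈ 0.146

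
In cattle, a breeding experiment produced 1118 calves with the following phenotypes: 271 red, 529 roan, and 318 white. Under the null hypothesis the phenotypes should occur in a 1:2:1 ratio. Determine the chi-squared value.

7.172

The 1:2:1 ratio has 4 parts, so with N = 1118 the expected counts are:
  red: 1118 × 1/4 = 279.5
  roan: 1118 × 2/4 = 559
  white: 1118 × 1/4 = 279.5
χ² = Σ (O − E)² / E
  red: (271 − 279.5)² / 279.5 = 0.2585
  roan: (529 − 559)² / 559 = 1.6100
  white: (318 − 279.5)² / 279.5 = 5.3032
χ² = 0.2585 + 1.6100 + 5.3032 = 7.1717 ≈ 7.172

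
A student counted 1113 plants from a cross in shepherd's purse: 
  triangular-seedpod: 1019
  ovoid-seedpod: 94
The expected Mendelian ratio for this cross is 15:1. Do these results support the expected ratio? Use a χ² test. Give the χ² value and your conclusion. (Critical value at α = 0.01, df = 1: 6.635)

9.157; not consistent

The 15:1 ratio has 16 parts, so with N = 1113 the expected counts are:
  triangular-seedpod: 1113 × 15/16 = 1043.4375
  ovoid-seedpod: 1113 × 1/16 = 69.5625
χ² = Σ (O − E)² / E
  triangular-seedpod: (1019 − 1043.4375)² / 1043.4375 = 0.5723
  ovoid-seedpod: (94 − 69.5625)² / 69.5625 = 8.5850
χ² = 0.5723 + 8.5850 = 9.1573 ≈ 9.157
Degrees of freedom = 2 − 1 = 1; critical value at α = 0.01 is 6.635.
Since 9.157 > 6.635, we reject the null hypothesis — the data do not fit the 15:1 ratio.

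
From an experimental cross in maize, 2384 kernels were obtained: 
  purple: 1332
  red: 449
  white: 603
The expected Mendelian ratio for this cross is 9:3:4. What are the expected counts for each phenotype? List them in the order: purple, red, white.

The 9:3:4 ratio has 16 parts, so with N = 2384 the expected counts are:
  purple: 2384 × 9/16 = 1341
  red: 2384 × 3/16 = 447
  white: 2384 × 4/16 = 596

1341, 447, 596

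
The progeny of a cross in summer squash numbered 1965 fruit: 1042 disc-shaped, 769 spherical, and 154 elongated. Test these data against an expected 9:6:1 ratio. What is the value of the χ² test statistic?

Expected counts for N = 1965 under a 9:6:1 ratio (total parts = 16):
  disc-shaped: 1965 × 9/16 = 1105.3125
  spherical: 1965 × 6/16 = 736.875
  elongated: 1965 × 1/16 = 122.8125
χ² = Σ (O − E)² / E
  disc-shaped: (1042 − 1105.3125)² / 1105.3125 = 3.6266
  spherical: (769 − 736.875)² / 736.875 = 1.4005
  elongated: (154 − 122.8125)² / 122.8125 = 7.9199
χ² = 3.6266 + 1.4005 + 7.9199 = 12.947

12.947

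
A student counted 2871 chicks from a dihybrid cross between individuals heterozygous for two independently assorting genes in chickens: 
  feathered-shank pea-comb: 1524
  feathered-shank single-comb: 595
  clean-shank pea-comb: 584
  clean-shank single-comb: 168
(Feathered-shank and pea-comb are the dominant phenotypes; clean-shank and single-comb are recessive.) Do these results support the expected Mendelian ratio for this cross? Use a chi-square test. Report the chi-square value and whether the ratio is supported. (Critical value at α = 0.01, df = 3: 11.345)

A dihybrid F₂ with independent assortment and complete dominance at both loci gives a 9:3:3:1 phenotypic ratio.
The 9:3:3:1 ratio has 16 parts, so with N = 2871 the expected counts are:
  feathered-shank pea-comb: 2871 × 9/16 = 1614.9375
  feathered-shank single-comb: 2871 × 3/16 = 538.3125
  clean-shank pea-comb: 2871 × 3/16 = 538.3125
  clean-shank single-comb: 2871 × 1/16 = 179.4375
χ² = Σ (O − E)² / E
  feathered-shank pea-comb: (1524 − 1614.9375)² / 1614.9375 = 5.1207
  feathered-shank single-comb: (595 − 538.3125)² / 538.3125 = 5.9695
  clean-shank pea-comb: (584 − 538.3125)² / 538.3125 = 3.8776
  clean-shank single-comb: (168 − 179.4375)² / 179.4375 = 0.7290
χ² = 5.1207 + 5.9695 + 3.8776 + 0.7290 = 15.6968 ≈ 15.697
Degrees of freedom = 4 − 1 = 3; critical value at α = 0.01 is 11.345.
Since 15.697 > 11.345, we reject the null hypothesis — the data do not fit the 9:3:3:1 ratio.

15.697; not consistent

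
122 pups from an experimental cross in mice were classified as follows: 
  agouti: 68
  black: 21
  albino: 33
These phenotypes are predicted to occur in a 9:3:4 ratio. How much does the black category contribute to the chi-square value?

0.154

Expected counts for N = 122 under a 9:3:4 ratio (total parts = 16):
  agouti: 122 × 9/16 = 68.625
  black: 122 × 3/16 = 22.875
  albino: 122 × 4/16 = 30.5
Contribution of black: (21 − 22.875)² / 22.875 = 0.1537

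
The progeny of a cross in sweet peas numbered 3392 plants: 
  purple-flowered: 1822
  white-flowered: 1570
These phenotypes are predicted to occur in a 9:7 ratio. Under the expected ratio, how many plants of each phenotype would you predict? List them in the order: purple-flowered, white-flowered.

Expected counts for N = 3392 under a 9:7 ratio (total parts = 16):
  purple-flowered: 3392 × 9/16 = 1908
  white-flowered: 3392 × 7/16 = 1484

1908, 1484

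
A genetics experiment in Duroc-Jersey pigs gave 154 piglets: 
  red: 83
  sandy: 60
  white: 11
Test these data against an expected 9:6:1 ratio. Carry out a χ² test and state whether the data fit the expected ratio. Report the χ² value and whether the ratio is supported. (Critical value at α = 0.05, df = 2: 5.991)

0.436; consistent

Under the 9:6:1 hypothesis (Σ ratio = 16, N = 154):
  red: 154 × 9/16 = 86.625
  sandy: 154 × 6/16 = 57.75
  white: 154 × 1/16 = 9.625
χ² = Σ (O − E)² / E
  red: (83 − 86.625)² / 86.625 = 0.1517
  sandy: (60 − 57.75)² / 57.75 = 0.0877
  white: (11 − 9.625)² / 9.625 = 0.1964
χ² = 0.1517 + 0.0877 + 0.1964 = 0.4358 ≈ 0.436
Degrees of freedom = 3 − 1 = 2; critical value at α = 0.05 is 5.991.
Since 0.436 < 5.991, we fail to reject the null hypothesis — the data are consistent with the 9:6:1 ratio.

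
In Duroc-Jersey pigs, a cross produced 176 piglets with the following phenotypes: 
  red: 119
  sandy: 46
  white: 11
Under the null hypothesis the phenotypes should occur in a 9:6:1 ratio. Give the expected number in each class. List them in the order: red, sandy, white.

99, 66, 11

Under the 9:6:1 hypothesis (Σ ratio = 16, N = 176):
  red: 176 × 9/16 = 99
  sandy: 176 × 6/16 = 66
  white: 176 × 1/16 = 11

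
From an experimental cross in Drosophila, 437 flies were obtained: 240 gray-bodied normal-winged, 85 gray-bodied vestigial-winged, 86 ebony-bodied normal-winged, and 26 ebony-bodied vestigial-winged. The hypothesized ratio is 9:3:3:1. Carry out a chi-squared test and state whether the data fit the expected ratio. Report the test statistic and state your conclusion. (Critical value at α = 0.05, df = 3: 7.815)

0.516; consistent

The 9:3:3:1 ratio has 16 parts, so with N = 437 the expected counts are:
  gray-bodied normal-winged: 437 × 9/16 = 245.8125
  gray-bodied vestigial-winged: 437 × 3/16 = 81.9375
  ebony-bodied normal-winged: 437 × 3/16 = 81.9375
  ebony-bodied vestigial-winged: 437 × 1/16 = 27.3125
χ² = Σ (O − E)² / E
  gray-bodied normal-winged: (240 − 245.8125)² / 245.8125 = 0.1374
  gray-bodied vestigial-winged: (85 − 81.9375)² / 81.9375 = 0.1145
  ebony-bodied normal-winged: (86 − 81.9375)² / 81.9375 = 0.2014
  ebony-bodied vestigial-winged: (26 − 27.3125)² / 27.3125 = 0.0631
χ² = 0.1374 + 0.1145 + 0.2014 + 0.0631 = 0.5164 ≈ 0.516
Degrees of freedom = 4 − 1 = 3; critical value at α = 0.05 is 7.815.
Since 0.516 < 7.815, we fail to reject the null hypothesis — the data are consistent with the 9:3:3:1 ratio.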